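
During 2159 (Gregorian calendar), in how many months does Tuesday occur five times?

A month of length L has five Tuesdays iff its first Tuesday is on day ≤ L−28 (so day 1–3 in a 31-day month, 1–2 in a 30-day month, day 1 in a leap February).
Checking each month of 2159: Jan starts Mon (31d) ✓; Feb starts Thu (28d); Mar starts Thu (31d); Apr starts Sun (30d); May starts Tue (31d) ✓; Jun starts Fri (30d); Jul starts Sun (31d) ✓; Aug starts Wed (31d); Sep starts Sat (30d); Oct starts Mon (31d) ✓; Nov starts Thu (30d); Dec starts Sat (31d).
Five-Tuesday months: January, May, July, October → 4.

4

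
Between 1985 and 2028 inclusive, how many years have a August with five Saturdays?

20

August has 31 days; it has five Saturdays when Saturday falls among the first (month-length − 28) days — i.e. when August 1 is one of Saturday/Friday/Thursday.
August 1 by year: 1985:Thu✓ 1986:Fri✓ 1987:Sat✓ 1988:Mon 1989:Tue 1990:Wed 1991:Thu✓ 1992:Sat✓ 1993:Sun 1994:Mon 1995:Tue 1996:Thu✓ 1997:Fri✓ 1998:Sat✓ 1999:Sun …(14 more)… 2014:Fri✓ 2015:Sat✓ 2016:Mon 2017:Tue 2018:Wed 2019:Thu✓ 2020:Sat✓ 2021:Sun 2022:Mon 2023:Tue 2024:Thu✓ 2025:Fri✓ 2026:Sat✓ 2027:Sun 2028:Tue
Years with five Saturdays: 1985, 1986, 1987, 1991, 1992, 1996, 1997, 1998, 2002, 2003, 2008, 2009, 2013, 2014, 2015, 2019, 2020, 2024, 2025, 2026 → 20.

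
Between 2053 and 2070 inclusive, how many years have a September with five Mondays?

6

September has 30 days; it has five Mondays when Monday falls among the first (month-length − 28) days — i.e. when September 1 is one of Monday/Sunday.
September 1 by year: 2053:Mon✓ 2054:Tue 2055:Wed 2056:Fri 2057:Sat 2058:Sun✓ 2059:Mon✓ 2060:Wed 2061:Thu 2062:Fri 2063:Sat 2064:Mon✓ 2065:Tue 2066:Wed 2067:Thu 2068:Sat 2069:Sun✓ 2070:Mon✓
Years with five Mondays: 2053, 2058, 2059, 2064, 2069, 2070 → 6.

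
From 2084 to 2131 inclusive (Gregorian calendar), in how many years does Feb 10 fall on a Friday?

Track Feb 10's weekday year by year (advancing +1, or +2 across a Feb 29):
  2084: Thu  2085: Sat (+2)  2086: Sun (+1)  2087: Mon (+1)  2088: Tue (+1)
  2089: Thu (+2)  2090: Fri (+1) ✓  2091: Sat (+1)  2092: Sun (+1)  2093: Tue (+2)
  2094: Wed (+1)  2095: Thu (+1)  2096: Fri (+1) ✓  2097: Sun (+2)  … (20 more years) …
  2118: Thu (+1)  2119: Fri (+1) ✓  2120: Sat (+1)  2121: Mon (+2)  2122: Tue (+1)
  2123: Wed (+1)  2124: Thu (+1)  2125: Sat (+2)  2126: Sun (+1)  2127: Mon (+1)
  2128: Tue (+1)  2129: Thu (+2)  2130: Fri (+1) ✓  2131: Sat (+1)
Friday years: 2090, 2096, 2102, 2108, 2113, 2119, 2130 — 7 in total.

7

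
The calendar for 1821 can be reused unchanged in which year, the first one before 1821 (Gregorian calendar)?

Two years share a calendar iff Jan 1 falls on the same weekday and both are leap or both are common. 1821: Jan 1 is Monday, common year.
1820: Jan 1 Saturday, leap
1819: Jan 1 Friday, common
1818: Jan 1 Thursday, common
1817: Jan 1 Wednesday, common
1816: Jan 1 Monday, leap
1815: Jan 1 Sunday, common
1814: Jan 1 Saturday, common
1813: Jan 1 Friday, common
1812: Jan 1 Wednesday, leap
1811: Jan 1 Tuesday, common
1810: Jan 1 Monday, common
1810 matches on both conditions.

1810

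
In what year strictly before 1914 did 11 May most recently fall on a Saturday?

1912

From one year to the next, a fixed date's weekday advances by 1, or by 2 when a Feb 29 lies between the two dates.
1914: May 11 is Monday.
1913: Sunday (−1)
1912: Saturday (−1)
11 May falls on a Saturday in 1912.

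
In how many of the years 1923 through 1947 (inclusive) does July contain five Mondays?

July has 31 days; it has five Mondays when Monday falls among the first (month-length − 28) days — i.e. when July 1 is one of Monday/Sunday/Saturday.
July 1 by year: 1923:Sun✓ 1924:Tue 1925:Wed 1926:Thu 1927:Fri 1928:Sun✓ 1929:Mon✓ 1930:Tue 1931:Wed 1932:Fri 1933:Sat✓ 1934:Sun✓ 1935:Mon✓ 1936:Wed 1937:Thu 1938:Fri 1939:Sat✓ 1940:Mon✓ 1941:Tue 1942:Wed 1943:Thu 1944:Sat✓ 1945:Sun✓ 1946:Mon✓ 1947:Tue
Years with five Mondays: 1923, 1928, 1929, 1933, 1934, 1935, 1939, 1940, 1944, 1945, 1946 → 11.

11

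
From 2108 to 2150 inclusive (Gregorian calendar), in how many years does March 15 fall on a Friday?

7

Track March 15's weekday year by year (advancing +1, or +2 across a Feb 29):
  2108: Thu  2109: Fri (+1) ✓  2110: Sat (+1)  2111: Sun (+1)  2112: Tue (+2)
  2113: Wed (+1)  2114: Thu (+1)  2115: Fri (+1) ✓  2116: Sun (+2)  2117: Mon (+1)
  2118: Tue (+1)  2119: Wed (+1)  2120: Fri (+2) ✓  2121: Sat (+1)  … (15 more years) …
  2137: Fri (+1) ✓  2138: Sat (+1)  2139: Sun (+1)  2140: Tue (+2)  2141: Wed (+1)
  2142: Thu (+1)  2143: Fri (+1) ✓  2144: Sun (+2)  2145: Mon (+1)  2146: Tue (+1)
  2147: Wed (+1)  2148: Fri (+2) ✓  2149: Sat (+1)  2150: Sun (+1)
Friday years: 2109, 2115, 2120, 2126, 2137, 2143, 2148 — 7 in total.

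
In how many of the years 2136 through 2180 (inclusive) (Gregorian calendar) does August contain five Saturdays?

August has 31 days; it has five Saturdays when Saturday falls among the first (month-length − 28) days — i.e. when August 1 is one of Saturday/Friday/Thursday.
August 1 by year: 2136:Wed 2137:Thu✓ 2138:Fri✓ 2139:Sat✓ 2140:Mon 2141:Tue 2142:Wed 2143:Thu✓ 2144:Sat✓ 2145:Sun 2146:Mon 2147:Tue 2148:Thu✓ 2149:Fri✓ 2150:Sat✓ …(15 more)… 2166:Fri✓ 2167:Sat✓ 2168:Mon 2169:Tue 2170:Wed 2171:Thu✓ 2172:Sat✓ 2173:Sun 2174:Mon 2175:Tue 2176:Thu✓ 2177:Fri✓ 2178:Sat✓ 2179:Sun 2180:Tue
Years with five Saturdays: 2137, 2138, 2139, 2143, 2144, 2148, 2149, 2150, 2154, 2155, 2160, 2161, 2165, 2166, 2167, 2171, 2172, 2176, 2177, 2178 → 20.

20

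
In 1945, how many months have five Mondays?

A month of length L has five Mondays iff its first Monday is on day ≤ L−28 (so day 1–3 in a 31-day month, 1–2 in a 30-day month, day 1 in a leap February).
Checking each month of 1945: Jan starts Mon (31d) ✓; Feb starts Thu (28d); Mar starts Thu (31d); Apr starts Sun (30d) ✓; May starts Tue (31d); Jun starts Fri (30d); Jul starts Sun (31d) ✓; Aug starts Wed (31d); Sep starts Sat (30d); Oct starts Mon (31d) ✓; Nov starts Thu (30d); Dec starts Sat (31d) ✓.
Five-Monday months: January, April, July, October, December → 5.

5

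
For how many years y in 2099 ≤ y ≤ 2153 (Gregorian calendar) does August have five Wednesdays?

24

August has 31 days; it has five Wednesdays when Wednesday falls among the first (month-length − 28) days — i.e. when August 1 is one of Wednesday/Tuesday/Monday.
August 1 by year: 2099:Sat 2100:Sun 2101:Mon✓ 2102:Tue✓ 2103:Wed✓ 2104:Fri 2105:Sat 2106:Sun 2107:Mon✓ 2108:Wed✓ 2109:Thu 2110:Fri 2111:Sat 2112:Mon✓ 2113:Tue✓ …(25 more)… 2139:Sat 2140:Mon✓ 2141:Tue✓ 2142:Wed✓ 2143:Thu 2144:Sat 2145:Sun 2146:Mon✓ 2147:Tue✓ 2148:Thu 2149:Fri 2150:Sat 2151:Sun 2152:Tue✓ 2153:Wed✓
Years with five Wednesdays: 2101, 2102, 2103, 2107, 2108, 2112, 2113, 2114, 2118, 2119, 2124, 2125, 2129, 2130, 2131, 2135, 2136, 2140, 2141, 2142, 2146, 2147, 2152, 2153 → 24.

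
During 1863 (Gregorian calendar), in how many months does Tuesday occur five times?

A month of length L has five Tuesdays iff its first Tuesday is on day ≤ L−28 (so day 1–3 in a 31-day month, 1–2 in a 30-day month, day 1 in a leap February).
Checking each month of 1863: Jan starts Thu (31d); Feb starts Sun (28d); Mar starts Sun (31d) ✓; Apr starts Wed (30d); May starts Fri (31d); Jun starts Mon (30d) ✓; Jul starts Wed (31d); Aug starts Sat (31d); Sep starts Tue (30d) ✓; Oct starts Thu (31d); Nov starts Sun (30d); Dec starts Tue (31d) ✓.
Five-Tuesday months: March, June, September, December → 4.

4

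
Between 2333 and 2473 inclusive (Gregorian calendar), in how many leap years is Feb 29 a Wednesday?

5

Leap years in 2333–2473: 35 of them.
Feb 29 weekday advances by 5 (mod 7) from one leap year to the next four years later (or differs when a century non-leap intervenes).
Leap-day weekdays: 2336:Sat 2340:Thu 2344:Tue 2348:Sun 2352:Fri 2356:Wed✓ 2360:Mon 2364:Sat 2368:Thu 2372:Tue 2376:Sun 2380:Fri 2384:Wed✓ …(9 more)… 2424:Thu 2428:Tue 2432:Sun 2436:Fri 2440:Wed✓ 2444:Mon 2448:Sat 2452:Thu 2456:Tue 2460:Sun 2464:Fri 2468:Wed✓ 2472:Mon
Wednesday: 2356, 2384, 2412, 2440, 2468 → 5.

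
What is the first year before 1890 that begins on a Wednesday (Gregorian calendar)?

Jan 1 advances by 2 weekdays after a leap year and by 1 after a common year.
1890: Jan 1 is Wednesday.
1889: Tuesday
1888: Sunday (leap)
1887: Saturday
1886: Friday
1885: Thursday
1884: Tuesday (leap)
1883: Monday
1882: Sunday
1881: Saturday
1880: Thursday (leap)
1879: Wednesday
1879 begins on a Wednesday

1879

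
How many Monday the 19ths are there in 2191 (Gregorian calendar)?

2

Check the 19th of each month of 2191: Jan 19: Wed, Feb 19: Sat, Mar 19: Sat, Apr 19: Tue, May 19: Thu, Jun 19: Sun, Jul 19: Tue, Aug 19: Fri, Sep 19: Mon, Oct 19: Wed, Nov 19: Sat, Dec 19: Mon.
Monday occurs in September, December — 2 months.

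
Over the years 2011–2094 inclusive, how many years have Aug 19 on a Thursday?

Track Aug 19's weekday year by year (advancing +1, or +2 across a Feb 29):
  2011: Fri  2012: Sun (+2)  2013: Mon (+1)  2014: Tue (+1)  2015: Wed (+1)
  2016: Fri (+2)  2017: Sat (+1)  2018: Sun (+1)  2019: Mon (+1)  2020: Wed (+2)
  2021: Thu (+1) ✓  2022: Fri (+1)  2023: Sat (+1)  2024: Mon (+2)  … (56 more years) …
  2081: Tue (+1)  2082: Wed (+1)  2083: Thu (+1) ✓  2084: Sat (+2)  2085: Sun (+1)
  2086: Mon (+1)  2087: Tue (+1)  2088: Thu (+2) ✓  2089: Fri (+1)  2090: Sat (+1)
  2091: Sun (+1)  2092: Tue (+2)  2093: Wed (+1)  2094: Thu (+1) ✓
Thursday years: 2021, 2027, 2032, 2038, 2049, 2055, 2060, 2066, 2077, 2083, 2088, 2094 — 12 in total.

12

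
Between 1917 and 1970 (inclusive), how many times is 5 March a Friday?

7

Track 5 March's weekday year by year (advancing +1, or +2 across a Feb 29):
  1917: Mon  1918: Tue (+1)  1919: Wed (+1)  1920: Fri (+2) ✓  1921: Sat (+1)
  1922: Sun (+1)  1923: Mon (+1)  1924: Wed (+2)  1925: Thu (+1)  1926: Fri (+1) ✓
  1927: Sat (+1)  1928: Mon (+2)  1929: Tue (+1)  1930: Wed (+1)  … (26 more years) …
  1957: Tue (+1)  1958: Wed (+1)  1959: Thu (+1)  1960: Sat (+2)  1961: Sun (+1)
  1962: Mon (+1)  1963: Tue (+1)  1964: Thu (+2)  1965: Fri (+1) ✓  1966: Sat (+1)
  1967: Sun (+1)  1968: Tue (+2)  1969: Wed (+1)  1970: Thu (+1)
Friday years: 1920, 1926, 1937, 1943, 1948, 1954, 1965 — 7 in total.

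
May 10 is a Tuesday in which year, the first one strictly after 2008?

From one year to the next, a fixed date's weekday advances by 1, or by 2 when a Feb 29 lies between the two dates.
2008: May 10 is Saturday.
2009: Sunday (+1)
2010: Monday (+1)
2011: Tuesday (+1)
May 10 falls on a Tuesday in 2011.

2011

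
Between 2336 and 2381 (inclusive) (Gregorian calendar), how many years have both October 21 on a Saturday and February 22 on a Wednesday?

Check each year's weekday for October 21 and February 22:
  2336: Wed/Sat  2337: Thu/Mon  2338: Fri/Tue  2339: Sat/Wed ✓  2340: Mon/Thu  2341: Tue/Sat  2342: Wed/Sun  2343: Thu/Mon  2344: Sat/Tue  2345: Sun/Thu  2346: Mon/Fri  2347: Tue/Sat  2348: Thu/Sun  2349: Fri/Tue  …(18 more)…  2368: Mon/Thu  2369: Tue/Sat  2370: Wed/Sun  2371: Thu/Mon  2372: Sat/Tue  2373: Sun/Thu  2374: Mon/Fri  2375: Tue/Sat  2376: Thu/Sun  2377: Fri/Tue  2378: Sat/Wed ✓  2379: Sun/Thu  2380: Tue/Fri  2381: Wed/Sun
Both conditions hold in: 2339, 2350, 2361, 2367, 2378 — 5.

5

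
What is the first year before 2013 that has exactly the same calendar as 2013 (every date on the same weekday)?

Two years share a calendar iff Jan 1 falls on the same weekday and both are leap or both are common. 2013: Jan 1 is Tuesday, common year.
2012: Jan 1 Sunday, leap
2011: Jan 1 Saturday, common
2010: Jan 1 Friday, common
2009: Jan 1 Thursday, common
2008: Jan 1 Tuesday, leap
2007: Jan 1 Monday, common
2006: Jan 1 Sunday, common
2005: Jan 1 Saturday, common
2004: Jan 1 Thursday, leap
2003: Jan 1 Wednesday, common
2002: Jan 1 Tuesday, common
2002 matches on both conditions.

2002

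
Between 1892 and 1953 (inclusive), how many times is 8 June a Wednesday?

9

Track 8 June's weekday year by year (advancing +1, or +2 across a Feb 29):
  1892: Wed ✓  1893: Thu (+1)  1894: Fri (+1)  1895: Sat (+1)  1896: Mon (+2)
  1897: Tue (+1)  1898: Wed (+1) ✓  1899: Thu (+1)  1900: Fri (+1)  1901: Sat (+1)
  1902: Sun (+1)  1903: Mon (+1)  1904: Wed (+2) ✓  1905: Thu (+1)  … (34 more years) …
  1940: Sat (+2)  1941: Sun (+1)  1942: Mon (+1)  1943: Tue (+1)  1944: Thu (+2)
  1945: Fri (+1)  1946: Sat (+1)  1947: Sun (+1)  1948: Tue (+2)  1949: Wed (+1) ✓
  1950: Thu (+1)  1951: Fri (+1)  1952: Sun (+2)  1953: Mon (+1)
Wednesday years: 1892, 1898, 1904, 1910, 1921, 1927, 1932, 1938, 1949 — 9 in total.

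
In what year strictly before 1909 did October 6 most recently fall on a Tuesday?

1908

From one year to the next, a fixed date's weekday advances by 1, or by 2 when a Feb 29 lies between the two dates.
1909: October 6 is Wednesday.
1908: Tuesday (−1)
October 6 falls on a Tuesday in 1908.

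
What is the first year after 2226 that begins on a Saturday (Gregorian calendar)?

Jan 1 advances by 2 weekdays after a leap year and by 1 after a common year.
2226: Jan 1 is Sunday.
2227: Monday
2228: Tuesday (leap)
2229: Thursday
2230: Friday
2231: Saturday
2231 begins on a Saturday

2231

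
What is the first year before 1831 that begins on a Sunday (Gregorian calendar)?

1826

Jan 1 advances by 2 weekdays after a leap year and by 1 after a common year.
1831: Jan 1 is Saturday.
1830: Friday
1829: Thursday
1828: Tuesday (leap)
1827: Monday
1826: Sunday
1826 begins on a Sunday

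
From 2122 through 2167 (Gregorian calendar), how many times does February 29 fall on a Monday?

1

Leap years in 2122–2167: 11 of them.
Feb 29 weekday advances by 5 (mod 7) from one leap year to the next four years later (or differs when a century non-leap intervenes).
Leap-day weekdays: 2124:Tue 2128:Sun 2132:Fri 2136:Wed 2140:Mon✓ 2144:Sat 2148:Thu 2152:Tue 2156:Sun 2160:Fri 2164:Wed
Monday: 2140 → 1.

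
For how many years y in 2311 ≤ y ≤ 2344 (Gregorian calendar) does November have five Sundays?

10

November has 30 days; it has five Sundays when Sunday falls among the first (month-length − 28) days — i.e. when November 1 is one of Sunday/Saturday.
November 1 by year: 2311:Wed 2312:Fri 2313:Sat✓ 2314:Sun✓ 2315:Mon 2316:Wed 2317:Thu 2318:Fri 2319:Sat✓ 2320:Mon 2321:Tue 2322:Wed 2323:Thu 2324:Sat✓ 2325:Sun✓ …(4 more)… 2330:Sat✓ 2331:Sun✓ 2332:Tue 2333:Wed 2334:Thu 2335:Fri 2336:Sun✓ 2337:Mon 2338:Tue 2339:Wed 2340:Fri 2341:Sat✓ 2342:Sun✓ 2343:Mon 2344:Wed
Years with five Sundays: 2313, 2314, 2319, 2324, 2325, 2330, 2331, 2336, 2341, 2342 → 10.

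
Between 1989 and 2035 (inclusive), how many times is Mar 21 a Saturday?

Track Mar 21's weekday year by year (advancing +1, or +2 across a Feb 29):
  1989: Tue  1990: Wed (+1)  1991: Thu (+1)  1992: Sat (+2) ✓  1993: Sun (+1)
  1994: Mon (+1)  1995: Tue (+1)  1996: Thu (+2)  1997: Fri (+1)  1998: Sat (+1) ✓
  1999: Sun (+1)  2000: Tue (+2)  2001: Wed (+1)  2002: Thu (+1)  … (19 more years) …
  2022: Mon (+1)  2023: Tue (+1)  2024: Thu (+2)  2025: Fri (+1)  2026: Sat (+1) ✓
  2027: Sun (+1)  2028: Tue (+2)  2029: Wed (+1)  2030: Thu (+1)  2031: Fri (+1)
  2032: Sun (+2)  2033: Mon (+1)  2034: Tue (+1)  2035: Wed (+1)
Saturday years: 1992, 1998, 2009, 2015, 2020, 2026 — 6 in total.

6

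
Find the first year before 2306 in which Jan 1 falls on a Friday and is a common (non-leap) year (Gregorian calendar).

Jan 1 advances by 2 weekdays after a leap year and by 1 after a common year.
2306: Jan 1 is Monday.
2305: Sunday
2304: Friday (leap)
2303: Thursday
2302: Wednesday
2301: Tuesday
2300: Monday
2299: Sunday
2298: Saturday
2297: Friday
2297 begins on a Friday and is a common year.

2297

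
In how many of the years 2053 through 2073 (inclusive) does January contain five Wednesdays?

8

January has 31 days; it has five Wednesdays when Wednesday falls among the first (month-length − 28) days — i.e. when January 1 is one of Wednesday/Tuesday/Monday.
January 1 by year: 2053:Wed✓ 2054:Thu 2055:Fri 2056:Sat 2057:Mon✓ 2058:Tue✓ 2059:Wed✓ 2060:Thu 2061:Sat 2062:Sun 2063:Mon✓ 2064:Tue✓ 2065:Thu 2066:Fri 2067:Sat 2068:Sun 2069:Tue✓ 2070:Wed✓ 2071:Thu 2072:Fri 2073:Sun
Years with five Wednesdays: 2053, 2057, 2058, 2059, 2063, 2064, 2069, 2070 → 8.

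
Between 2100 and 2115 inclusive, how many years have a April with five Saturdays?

April has 30 days; it has five Saturdays when Saturday falls among the first (month-length − 28) days — i.e. when April 1 is one of Saturday/Friday.
April 1 by year: 2100:Thu 2101:Fri✓ 2102:Sat✓ 2103:Sun 2104:Tue 2105:Wed 2106:Thu 2107:Fri✓ 2108:Sun 2109:Mon 2110:Tue 2111:Wed 2112:Fri✓ 2113:Sat✓ 2114:Sun 2115:Mon
Years with five Saturdays: 2101, 2102, 2107, 2112, 2113 → 5.

5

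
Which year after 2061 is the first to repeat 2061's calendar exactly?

Two years share a calendar iff Jan 1 falls on the same weekday and both are leap or both are common. 2061: Jan 1 is Saturday, common year.
2062: Jan 1 Sunday, common
2063: Jan 1 Monday, common
2064: Jan 1 Tuesday, leap
2065: Jan 1 Thursday, common
2066: Jan 1 Friday, common
2067: Jan 1 Saturday, common
2067 matches on both conditions.

2067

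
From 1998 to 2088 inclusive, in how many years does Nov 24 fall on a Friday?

13

Track Nov 24's weekday year by year (advancing +1, or +2 across a Feb 29):
  1998: Tue  1999: Wed (+1)  2000: Fri (+2) ✓  2001: Sat (+1)  2002: Sun (+1)
  2003: Mon (+1)  2004: Wed (+2)  2005: Thu (+1)  2006: Fri (+1) ✓  2007: Sat (+1)
  2008: Mon (+2)  2009: Tue (+1)  2010: Wed (+1)  2011: Thu (+1)  … (63 more years) …
  2075: Sun (+1)  2076: Tue (+2)  2077: Wed (+1)  2078: Thu (+1)  2079: Fri (+1) ✓
  2080: Sun (+2)  2081: Mon (+1)  2082: Tue (+1)  2083: Wed (+1)  2084: Fri (+2) ✓
  2085: Sat (+1)  2086: Sun (+1)  2087: Mon (+1)  2088: Wed (+2)
Friday years: 2000, 2006, 2017, 2023, 2028, 2034, 2045, 2051, 2056, 2062, 2073, 2079, 2084 — 13 in total.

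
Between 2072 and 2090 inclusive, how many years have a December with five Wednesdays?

December has 31 days; it has five Wednesdays when Wednesday falls among the first (month-length − 28) days — i.e. when December 1 is one of Wednesday/Tuesday/Monday.
December 1 by year: 2072:Thu 2073:Fri 2074:Sat 2075:Sun 2076:Tue✓ 2077:Wed✓ 2078:Thu 2079:Fri 2080:Sun 2081:Mon✓ 2082:Tue✓ 2083:Wed✓ 2084:Fri 2085:Sat 2086:Sun 2087:Mon✓ 2088:Wed✓ 2089:Thu 2090:Fri
Years with five Wednesdays: 2076, 2077, 2081, 2082, 2083, 2087, 2088 → 7.

7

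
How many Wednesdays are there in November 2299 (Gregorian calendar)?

5

November 2299 has 30 days and begins on Wednesday.
The first Wednesday is November 1.
Wednesdays fall on 1, 8, 15, 22, 29 — that's 5.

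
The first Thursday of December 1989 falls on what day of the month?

7

December 1, 1989 is a Friday, so the first Thursday is the 7th.
The first Thursday is 7 + 0 = 7.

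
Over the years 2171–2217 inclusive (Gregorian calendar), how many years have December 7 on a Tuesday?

Track December 7's weekday year by year (advancing +1, or +2 across a Feb 29):
  2171: Sat  2172: Mon (+2)  2173: Tue (+1) ✓  2174: Wed (+1)  2175: Thu (+1)
  2176: Sat (+2)  2177: Sun (+1)  2178: Mon (+1)  2179: Tue (+1) ✓  2180: Thu (+2)
  2181: Fri (+1)  2182: Sat (+1)  2183: Sun (+1)  2184: Tue (+2) ✓  … (19 more years) …
  2204: Fri (+2)  2205: Sat (+1)  2206: Sun (+1)  2207: Mon (+1)  2208: Wed (+2)
  2209: Thu (+1)  2210: Fri (+1)  2211: Sat (+1)  2212: Mon (+2)  2213: Tue (+1) ✓
  2214: Wed (+1)  2215: Thu (+1)  2216: Sat (+2)  2217: Sun (+1)
Tuesday years: 2173, 2179, 2184, 2190, 2202, 2213 — 6 in total.

6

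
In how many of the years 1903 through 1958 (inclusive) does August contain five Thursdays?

24

August has 31 days; it has five Thursdays when Thursday falls among the first (month-length − 28) days — i.e. when August 1 is one of Thursday/Wednesday/Tuesday.
August 1 by year: 1903:Sat 1904:Mon 1905:Tue✓ 1906:Wed✓ 1907:Thu✓ 1908:Sat 1909:Sun 1910:Mon 1911:Tue✓ 1912:Thu✓ 1913:Fri 1914:Sat 1915:Sun 1916:Tue✓ 1917:Wed✓ …(26 more)… 1944:Tue✓ 1945:Wed✓ 1946:Thu✓ 1947:Fri 1948:Sun 1949:Mon 1950:Tue✓ 1951:Wed✓ 1952:Fri 1953:Sat 1954:Sun 1955:Mon 1956:Wed✓ 1957:Thu✓ 1958:Fri
Years with five Thursdays: 1905, 1906, 1907, 1911, 1912, 1916, 1917, 1918, 1922, 1923, 1928, 1929, 1933, 1934, 1935, 1939, 1940, 1944, 1945, 1946, 1950, 1951, 1956, 1957 → 24.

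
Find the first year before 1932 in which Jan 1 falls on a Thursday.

Jan 1 advances by 2 weekdays after a leap year and by 1 after a common year.
1932: Jan 1 is Friday (leap).
1931: Thursday
1931 begins on a Thursday

1931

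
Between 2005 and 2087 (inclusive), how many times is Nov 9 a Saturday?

12

Track Nov 9's weekday year by year (advancing +1, or +2 across a Feb 29):
  2005: Wed  2006: Thu (+1)  2007: Fri (+1)  2008: Sun (+2)  2009: Mon (+1)
  2010: Tue (+1)  2011: Wed (+1)  2012: Fri (+2)  2013: Sat (+1) ✓  2014: Sun (+1)
  2015: Mon (+1)  2016: Wed (+2)  2017: Thu (+1)  2018: Fri (+1)  … (55 more years) …
  2074: Fri (+1)  2075: Sat (+1) ✓  2076: Mon (+2)  2077: Tue (+1)  2078: Wed (+1)
  2079: Thu (+1)  2080: Sat (+2) ✓  2081: Sun (+1)  2082: Mon (+1)  2083: Tue (+1)
  2084: Thu (+2)  2085: Fri (+1)  2086: Sat (+1) ✓  2087: Sun (+1)
Saturday years: 2013, 2019, 2024, 2030, 2041, 2047, 2052, 2058, 2069, 2075, 2080, 2086 — 12 in total.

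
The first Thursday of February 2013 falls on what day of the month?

February 1, 2013 is a Friday, so the first Thursday is the 7th.
The first Thursday is 7 + 0 = 7.

7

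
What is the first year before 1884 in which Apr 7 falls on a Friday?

From one year to the next, a fixed date's weekday advances by 1, or by 2 when a Feb 29 lies between the two dates.
1884: April 7 is Monday.
1883: Saturday (−2)
1882: Friday (−1)
Apr 7 falls on a Friday in 1882.

1882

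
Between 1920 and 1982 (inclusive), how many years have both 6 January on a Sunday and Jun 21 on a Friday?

6

Check each year's weekday for 6 January and Jun 21:
  1920: Tue/Mon  1921: Thu/Tue  1922: Fri/Wed  1923: Sat/Thu  1924: Sun/Sat  1925: Tue/Sun  1926: Wed/Mon  1927: Thu/Tue  1928: Fri/Thu  1929: Sun/Fri ✓  1930: Mon/Sat  1931: Tue/Sun  1932: Wed/Tue  1933: Fri/Wed  …(35 more)…  1969: Mon/Sat  1970: Tue/Sun  1971: Wed/Mon  1972: Thu/Wed  1973: Sat/Thu  1974: Sun/Fri ✓  1975: Mon/Sat  1976: Tue/Mon  1977: Thu/Tue  1978: Fri/Wed  1979: Sat/Thu  1980: Sun/Sat  1981: Tue/Sun  1982: Wed/Mon
Both conditions hold in: 1929, 1935, 1946, 1957, 1963, 1974 — 6.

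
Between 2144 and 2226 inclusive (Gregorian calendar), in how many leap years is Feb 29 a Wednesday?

Leap years in 2144–2226: 20 of them.
Feb 29 weekday advances by 5 (mod 7) from one leap year to the next four years later (or differs when a century non-leap intervenes).
Leap-day weekdays: 2144:Sat 2148:Thu 2152:Tue 2156:Sun 2160:Fri 2164:Wed✓ 2168:Mon 2172:Sat 2176:Thu 2180:Tue 2184:Sun 2188:Fri 2192:Wed✓ 2196:Mon 2204:Wed✓ 2208:Mon 2212:Sat 2216:Thu 2220:Tue 2224:Sun
Wednesday: 2164, 2192, 2204 → 3.

3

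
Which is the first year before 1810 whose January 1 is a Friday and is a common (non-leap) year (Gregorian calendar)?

1802

Jan 1 advances by 2 weekdays after a leap year and by 1 after a common year.
1810: Jan 1 is Monday.
1809: Sunday
1808: Friday (leap)
1807: Thursday
1806: Wednesday
1805: Tuesday
1804: Sunday (leap)
1803: Saturday
1802: Friday
1802 begins on a Friday and is a common year.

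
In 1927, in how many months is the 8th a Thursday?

Check the 8th of each month of 1927: Jan 8: Sat, Feb 8: Tue, Mar 8: Tue, Apr 8: Fri, May 8: Sun, Jun 8: Wed, Jul 8: Fri, Aug 8: Mon, Sep 8: Thu, Oct 8: Sat, Nov 8: Tue, Dec 8: Thu.
Thursday occurs in September, December — 2 months.

2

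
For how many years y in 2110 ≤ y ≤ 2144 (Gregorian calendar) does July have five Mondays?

July has 31 days; it has five Mondays when Monday falls among the first (month-length − 28) days — i.e. when July 1 is one of Monday/Sunday/Saturday.
July 1 by year: 2110:Tue 2111:Wed 2112:Fri 2113:Sat✓ 2114:Sun✓ 2115:Mon✓ 2116:Wed 2117:Thu 2118:Fri 2119:Sat✓ 2120:Mon✓ 2121:Tue 2122:Wed 2123:Thu 2124:Sat✓ …(5 more)… 2130:Sat✓ 2131:Sun✓ 2132:Tue 2133:Wed 2134:Thu 2135:Fri 2136:Sun✓ 2137:Mon✓ 2138:Tue 2139:Wed 2140:Fri 2141:Sat✓ 2142:Sun✓ 2143:Mon✓ 2144:Wed
Years with five Mondays: 2113, 2114, 2115, 2119, 2120, 2124, 2125, 2126, 2130, 2131, 2136, 2137, 2141, 2142, 2143 → 15.

15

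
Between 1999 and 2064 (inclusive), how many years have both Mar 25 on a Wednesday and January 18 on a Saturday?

Check each year's weekday for Mar 25 and January 18:
  1999: Thu/Mon  2000: Sat/Tue  2001: Sun/Thu  2002: Mon/Fri  2003: Tue/Sat  2004: Thu/Sun  2005: Fri/Tue  2006: Sat/Wed  2007: Sun/Thu  2008: Tue/Fri  2009: Wed/Sun  2010: Thu/Mon  2011: Fri/Tue  2012: Sun/Wed  …(38 more)…  2051: Sat/Wed  2052: Mon/Thu  2053: Tue/Sat  2054: Wed/Sun  2055: Thu/Mon  2056: Sat/Tue  2057: Sun/Thu  2058: Mon/Fri  2059: Tue/Sat  2060: Thu/Sun  2061: Fri/Tue  2062: Sat/Wed  2063: Sun/Thu  2064: Tue/Fri
Both conditions hold in: 2020, 2048 — 2.

2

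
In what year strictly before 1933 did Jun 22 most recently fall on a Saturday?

1929

From one year to the next, a fixed date's weekday advances by 1, or by 2 when a Feb 29 lies between the two dates.
1933: June 22 is Thursday.
1932: Wednesday (−1)
1931: Monday (−2)
1930: Sunday (−1)
1929: Saturday (−1)
Jun 22 falls on a Saturday in 1929.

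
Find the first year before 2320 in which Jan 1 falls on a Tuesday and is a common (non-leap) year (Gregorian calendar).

Jan 1 advances by 2 weekdays after a leap year and by 1 after a common year.
2320: Jan 1 is Thursday (leap).
2319: Wednesday
2318: Tuesday
2318 begins on a Tuesday and is a common year.

2318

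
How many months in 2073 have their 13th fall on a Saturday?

Check the 13th of each month of 2073: Jan 13: Fri, Feb 13: Mon, Mar 13: Mon, Apr 13: Thu, May 13: Sat, Jun 13: Tue, Jul 13: Thu, Aug 13: Sun, Sep 13: Wed, Oct 13: Fri, Nov 13: Mon, Dec 13: Wed.
Saturday occurs in May — 1 month.

1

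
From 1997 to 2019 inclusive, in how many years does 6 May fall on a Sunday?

Track 6 May's weekday year by year (advancing +1, or +2 across a Feb 29):
  1997: Tue  1998: Wed (+1)  1999: Thu (+1)  2000: Sat (+2)  2001: Sun (+1) ✓
  2002: Mon (+1)  2003: Tue (+1)  2004: Thu (+2)  2005: Fri (+1)  2006: Sat (+1)
  2007: Sun (+1) ✓  2008: Tue (+2)  2009: Wed (+1)  2010: Thu (+1)  2011: Fri (+1)
  2012: Sun (+2) ✓  2013: Mon (+1)  2014: Tue (+1)  2015: Wed (+1)  2016: Fri (+2)
  2017: Sat (+1)  2018: Sun (+1) ✓  2019: Mon (+1)
Sunday years: 2001, 2007, 2012, 2018 — 4 in total.

4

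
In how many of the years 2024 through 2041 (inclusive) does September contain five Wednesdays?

5

September has 30 days; it has five Wednesdays when Wednesday falls among the first (month-length − 28) days — i.e. when September 1 is one of Wednesday/Tuesday.
September 1 by year: 2024:Sun 2025:Mon 2026:Tue✓ 2027:Wed✓ 2028:Fri 2029:Sat 2030:Sun 2031:Mon 2032:Wed✓ 2033:Thu 2034:Fri 2035:Sat 2036:Mon 2037:Tue✓ 2038:Wed✓ 2039:Thu 2040:Sat 2041:Sun
Years with five Wednesdays: 2026, 2027, 2032, 2037, 2038 → 5.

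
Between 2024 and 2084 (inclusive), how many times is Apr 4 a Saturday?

Track Apr 4's weekday year by year (advancing +1, or +2 across a Feb 29):
  2024: Thu  2025: Fri (+1)  2026: Sat (+1) ✓  2027: Sun (+1)  2028: Tue (+2)
  2029: Wed (+1)  2030: Thu (+1)  2031: Fri (+1)  2032: Sun (+2)  2033: Mon (+1)
  2034: Tue (+1)  2035: Wed (+1)  2036: Fri (+2)  2037: Sat (+1) ✓  … (33 more years) …
  2071: Sat (+1) ✓  2072: Mon (+2)  2073: Tue (+1)  2074: Wed (+1)  2075: Thu (+1)
  2076: Sat (+2) ✓  2077: Sun (+1)  2078: Mon (+1)  2079: Tue (+1)  2080: Thu (+2)
  2081: Fri (+1)  2082: Sat (+1) ✓  2083: Sun (+1)  2084: Tue (+2)
Saturday years: 2026, 2037, 2043, 2048, 2054, 2065, 2071, 2076, 2082 — 9 in total.

9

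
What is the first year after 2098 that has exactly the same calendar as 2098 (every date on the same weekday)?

Two years share a calendar iff Jan 1 falls on the same weekday and both are leap or both are common. 2098: Jan 1 is Wednesday, common year.
2099: Jan 1 Thursday, common
2100: Jan 1 Friday, common
2101: Jan 1 Saturday, common
2102: Jan 1 Sunday, common
2103: Jan 1 Monday, common
2104: Jan 1 Tuesday, leap
2105: Jan 1 Thursday, common
2106: Jan 1 Friday, common
2107: Jan 1 Saturday, common
2108: Jan 1 Sunday, leap
2109: Jan 1 Tuesday, common
2110: Jan 1 Wednesday, common
2110 matches on both conditions.

2110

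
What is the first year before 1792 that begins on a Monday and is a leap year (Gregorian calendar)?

1776

Jan 1 advances by 2 weekdays after a leap year and by 1 after a common year.
1792: Jan 1 is Sunday (leap).
1791: Saturday
1790: Friday
1789: Thursday
1788: Tuesday (leap)
1787: Monday
1786: Sunday
1785: Saturday
1784: Thursday (leap)
1783: Wednesday
1782: Tuesday
1781: Monday
1780: Saturday (leap)
1779: Friday
1778: Thursday
1777: Wednesday
1776: Monday (leap)
1776 begins on a Monday and is a leap year.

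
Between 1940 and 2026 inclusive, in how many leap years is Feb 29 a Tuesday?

Leap years in 1940–2026: 22 of them.
Feb 29 weekday advances by 5 (mod 7) from one leap year to the next four years later (or differs when a century non-leap intervenes).
Leap-day weekdays: 1940:Thu 1944:Tue✓ 1948:Sun 1952:Fri 1956:Wed 1960:Mon 1964:Sat 1968:Thu 1972:Tue✓ 1976:Sun 1980:Fri 1984:Wed 1988:Mon 1992:Sat 1996:Thu 2000:Tue✓ 2004:Sun 2008:Fri 2012:Wed 2016:Mon 2020:Sat 2024:Thu
Tuesday: 1944, 1972, 2000 → 3.

3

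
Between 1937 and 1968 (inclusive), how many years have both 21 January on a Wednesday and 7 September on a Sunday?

0

Check each year's weekday for 21 January and 7 September:
  1937: Thu/Tue  1938: Fri/Wed  1939: Sat/Thu  1940: Sun/Sat  1941: Tue/Sun  1942: Wed/Mon  1943: Thu/Tue  1944: Fri/Thu  1945: Sun/Fri  1946: Mon/Sat  1947: Tue/Sun  1948: Wed/Tue  1949: Fri/Wed  1950: Sat/Thu  …(4 more)…  1955: Fri/Wed  1956: Sat/Fri  1957: Mon/Sat  1958: Tue/Sun  1959: Wed/Mon  1960: Thu/Wed  1961: Sat/Thu  1962: Sun/Fri  1963: Mon/Sat  1964: Tue/Mon  1965: Thu/Tue  1966: Fri/Wed  1967: Sat/Thu  1968: Sun/Sat
Both conditions hold in: no year — 0.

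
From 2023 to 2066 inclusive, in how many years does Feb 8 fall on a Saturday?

6

Track Feb 8's weekday year by year (advancing +1, or +2 across a Feb 29):
  2023: Wed  2024: Thu (+1)  2025: Sat (+2) ✓  2026: Sun (+1)  2027: Mon (+1)
  2028: Tue (+1)  2029: Thu (+2)  2030: Fri (+1)  2031: Sat (+1) ✓  2032: Sun (+1)
  2033: Tue (+2)  2034: Wed (+1)  2035: Thu (+1)  2036: Fri (+1)  … (16 more years) …
  2053: Sat (+2) ✓  2054: Sun (+1)  2055: Mon (+1)  2056: Tue (+1)  2057: Thu (+2)
  2058: Fri (+1)  2059: Sat (+1) ✓  2060: Sun (+1)  2061: Tue (+2)  2062: Wed (+1)
  2063: Thu (+1)  2064: Fri (+1)  2065: Sun (+2)  2066: Mon (+1)
Saturday years: 2025, 2031, 2042, 2048, 2053, 2059 — 6 in total.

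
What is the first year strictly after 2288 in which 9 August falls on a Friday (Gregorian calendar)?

2289

From one year to the next, a fixed date's weekday advances by 1, or by 2 when a Feb 29 lies between the two dates.
2288: August 9 is Thursday.
2289: Friday (+1)
9 August falls on a Friday in 2289.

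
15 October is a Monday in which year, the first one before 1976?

1973

From one year to the next, a fixed date's weekday advances by 1, or by 2 when a Feb 29 lies between the two dates.
1976: October 15 is Friday.
1975: Wednesday (−2)
1974: Tuesday (−1)
1973: Monday (−1)
15 October falls on a Monday in 1973.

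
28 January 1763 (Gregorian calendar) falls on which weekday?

Friday

January 1, 1763 is a Saturday.
January 28 is day 28 of the year, i.e. 27 days after Jan 1.
27 mod 7 = 6, so advance 6 weekdays from Saturday: Friday.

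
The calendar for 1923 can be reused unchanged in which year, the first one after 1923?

1934

Two years share a calendar iff Jan 1 falls on the same weekday and both are leap or both are common. 1923: Jan 1 is Monday, common year.
1924: Jan 1 Tuesday, leap
1925: Jan 1 Thursday, common
1926: Jan 1 Friday, common
1927: Jan 1 Saturday, common
1928: Jan 1 Sunday, leap
1929: Jan 1 Tuesday, common
1930: Jan 1 Wednesday, common
1931: Jan 1 Thursday, common
1932: Jan 1 Friday, leap
1933: Jan 1 Sunday, common
1934: Jan 1 Monday, common
1934 matches on both conditions.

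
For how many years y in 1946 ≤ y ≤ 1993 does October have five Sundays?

20

October has 31 days; it has five Sundays when Sunday falls among the first (month-length − 28) days — i.e. when October 1 is one of Sunday/Saturday/Friday.
October 1 by year: 1946:Tue 1947:Wed 1948:Fri✓ 1949:Sat✓ 1950:Sun✓ 1951:Mon 1952:Wed 1953:Thu 1954:Fri✓ 1955:Sat✓ 1956:Mon 1957:Tue 1958:Wed 1959:Thu 1960:Sat✓ …(18 more)… 1979:Mon 1980:Wed 1981:Thu 1982:Fri✓ 1983:Sat✓ 1984:Mon 1985:Tue 1986:Wed 1987:Thu 1988:Sat✓ 1989:Sun✓ 1990:Mon 1991:Tue 1992:Thu 1993:Fri✓
Years with five Sundays: 1948, 1949, 1950, 1954, 1955, 1960, 1961, 1965, 1966, 1967, 1971, 1972, 1976, 1977, 1978, 1982, 1983, 1988, 1989, 1993 → 20.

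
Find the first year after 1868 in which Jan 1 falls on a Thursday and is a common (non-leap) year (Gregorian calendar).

1874

Jan 1 advances by 2 weekdays after a leap year and by 1 after a common year.
1868: Jan 1 is Wednesday (leap).
1869: Friday
1870: Saturday
1871: Sunday
1872: Monday (leap)
1873: Wednesday
1874: Thursday
1874 begins on a Thursday and is a common year.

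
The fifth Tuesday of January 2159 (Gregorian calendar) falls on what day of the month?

30

January 1, 2159 is a Monday, so the first Tuesday is the 2nd.
The fifth Tuesday is 2 + 28 = 30.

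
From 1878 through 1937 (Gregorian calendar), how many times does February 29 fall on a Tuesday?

1

Leap years in 1878–1937: 14 of them.
Feb 29 weekday advances by 5 (mod 7) from one leap year to the next four years later (or differs when a century non-leap intervenes).
Leap-day weekdays: 1880:Sun 1884:Fri 1888:Wed 1892:Mon 1896:Sat 1904:Mon 1908:Sat 1912:Thu 1916:Tue✓ 1920:Sun 1924:Fri 1928:Wed 1932:Mon 1936:Sat
Tuesday: 1916 → 1.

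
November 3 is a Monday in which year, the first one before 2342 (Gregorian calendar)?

From one year to the next, a fixed date's weekday advances by 1, or by 2 when a Feb 29 lies between the two dates.
2342: November 3 is Tuesday.
2341: Monday (−1)
November 3 falls on a Monday in 2341.

2341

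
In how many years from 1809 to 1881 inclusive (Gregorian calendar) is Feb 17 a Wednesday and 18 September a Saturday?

8

Check each year's weekday for Feb 17 and 18 September:
  1809: Fri/Mon  1810: Sat/Tue  1811: Sun/Wed  1812: Mon/Fri  1813: Wed/Sat ✓  1814: Thu/Sun  1815: Fri/Mon  1816: Sat/Wed  1817: Mon/Thu  1818: Tue/Fri  1819: Wed/Sat ✓  1820: Thu/Mon  1821: Sat/Tue  1822: Sun/Wed  …(45 more)…  1868: Mon/Fri  1869: Wed/Sat ✓  1870: Thu/Sun  1871: Fri/Mon  1872: Sat/Wed  1873: Mon/Thu  1874: Tue/Fri  1875: Wed/Sat ✓  1876: Thu/Mon  1877: Sat/Tue  1878: Sun/Wed  1879: Mon/Thu  1880: Tue/Sat  1881: Thu/Sun
Both conditions hold in: 1813, 1819, 1830, 1841, 1847, 1858, 1869, 1875 — 8.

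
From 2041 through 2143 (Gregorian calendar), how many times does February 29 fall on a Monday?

4

Leap years in 2041–2143: 24 of them.
Feb 29 weekday advances by 5 (mod 7) from one leap year to the next four years later (or differs when a century non-leap intervenes).
Leap-day weekdays: 2044:Mon✓ 2048:Sat 2052:Thu 2056:Tue 2060:Sun 2064:Fri 2068:Wed 2072:Mon✓ 2076:Sat 2080:Thu 2084:Tue 2088:Sun 2092:Fri 2096:Wed 2104:Fri 2108:Wed 2112:Mon✓ 2116:Sat 2120:Thu 2124:Tue 2128:Sun 2132:Fri 2136:Wed 2140:Mon✓
Monday: 2044, 2072, 2112, 2140 → 4.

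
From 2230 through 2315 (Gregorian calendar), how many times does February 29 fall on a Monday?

Leap years in 2230–2315: 20 of them.
Feb 29 weekday advances by 5 (mod 7) from one leap year to the next four years later (or differs when a century non-leap intervenes).
Leap-day weekdays: 2232:Wed 2236:Mon✓ 2240:Sat 2244:Thu 2248:Tue 2252:Sun 2256:Fri 2260:Wed 2264:Mon✓ 2268:Sat 2272:Thu 2276:Tue 2280:Sun 2284:Fri 2288:Wed 2292:Mon✓ 2296:Sat 2304:Mon✓ 2308:Sat 2312:Thu
Monday: 2236, 2264, 2292, 2304 → 4.

4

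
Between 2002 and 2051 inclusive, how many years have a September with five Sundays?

September has 30 days; it has five Sundays when Sunday falls among the first (month-length − 28) days — i.e. when September 1 is one of Sunday/Saturday.
September 1 by year: 2002:Sun✓ 2003:Mon 2004:Wed 2005:Thu 2006:Fri 2007:Sat✓ 2008:Mon 2009:Tue 2010:Wed 2011:Thu 2012:Sat✓ 2013:Sun✓ 2014:Mon 2015:Tue 2016:Thu …(20 more)… 2037:Tue 2038:Wed 2039:Thu 2040:Sat✓ 2041:Sun✓ 2042:Mon 2043:Tue 2044:Thu 2045:Fri 2046:Sat✓ 2047:Sun✓ 2048:Tue 2049:Wed 2050:Thu 2051:Fri
Years with five Sundays: 2002, 2007, 2012, 2013, 2018, 2019, 2024, 2029, 2030, 2035, 2040, 2041, 2046, 2047 → 14.

14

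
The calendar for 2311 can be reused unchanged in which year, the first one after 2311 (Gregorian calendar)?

2322

Two years share a calendar iff Jan 1 falls on the same weekday and both are leap or both are common. 2311: Jan 1 is Sunday, common year.
2312: Jan 1 Monday, leap
2313: Jan 1 Wednesday, common
2314: Jan 1 Thursday, common
2315: Jan 1 Friday, common
2316: Jan 1 Saturday, leap
2317: Jan 1 Monday, common
2318: Jan 1 Tuesday, common
2319: Jan 1 Wednesday, common
2320: Jan 1 Thursday, leap
2321: Jan 1 Saturday, common
2322: Jan 1 Sunday, common
2322 matches on both conditions.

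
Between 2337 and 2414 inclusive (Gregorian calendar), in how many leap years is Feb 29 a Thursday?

Leap years in 2337–2414: 19 of them.
Feb 29 weekday advances by 5 (mod 7) from one leap year to the next four years later (or differs when a century non-leap intervenes).
Leap-day weekdays: 2340:Thu✓ 2344:Tue 2348:Sun 2352:Fri 2356:Wed 2360:Mon 2364:Sat 2368:Thu✓ 2372:Tue 2376:Sun 2380:Fri 2384:Wed 2388:Mon 2392:Sat 2396:Thu✓ 2400:Tue 2404:Sun 2408:Fri 2412:Wed
Thursday: 2340, 2368, 2396 → 3.

3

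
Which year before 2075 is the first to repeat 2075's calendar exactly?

2069

Two years share a calendar iff Jan 1 falls on the same weekday and both are leap or both are common. 2075: Jan 1 is Tuesday, common year.
2074: Jan 1 Monday, common
2073: Jan 1 Sunday, common
2072: Jan 1 Friday, leap
2071: Jan 1 Thursday, common
2070: Jan 1 Wednesday, common
2069: Jan 1 Tuesday, common
2069 matches on both conditions.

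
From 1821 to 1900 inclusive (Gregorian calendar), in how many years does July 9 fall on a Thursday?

Track July 9's weekday year by year (advancing +1, or +2 across a Feb 29):
  1821: Mon  1822: Tue (+1)  1823: Wed (+1)  1824: Fri (+2)  1825: Sat (+1)
  1826: Sun (+1)  1827: Mon (+1)  1828: Wed (+2)  1829: Thu (+1) ✓  1830: Fri (+1)
  1831: Sat (+1)  1832: Mon (+2)  1833: Tue (+1)  1834: Wed (+1)  … (52 more years) …
  1887: Sat (+1)  1888: Mon (+2)  1889: Tue (+1)  1890: Wed (+1)  1891: Thu (+1) ✓
  1892: Sat (+2)  1893: Sun (+1)  1894: Mon (+1)  1895: Tue (+1)  1896: Thu (+2) ✓
  1897: Fri (+1)  1898: Sat (+1)  1899: Sun (+1)  1900: Mon (+1)
Thursday years: 1829, 1835, 1840, 1846, 1857, 1863, 1868, 1874, 1885, 1891, 1896 — 11 in total.

11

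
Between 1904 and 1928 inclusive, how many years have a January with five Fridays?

10

January has 31 days; it has five Fridays when Friday falls among the first (month-length − 28) days — i.e. when January 1 is one of Friday/Thursday/Wednesday.
January 1 by year: 1904:Fri✓ 1905:Sun 1906:Mon 1907:Tue 1908:Wed✓ 1909:Fri✓ 1910:Sat 1911:Sun 1912:Mon 1913:Wed✓ 1914:Thu✓ 1915:Fri✓ 1916:Sat 1917:Mon 1918:Tue 1919:Wed✓ 1920:Thu✓ 1921:Sat 1922:Sun 1923:Mon 1924:Tue 1925:Thu✓ 1926:Fri✓ 1927:Sat 1928:Sun
Years with five Fridays: 1904, 1908, 1909, 1913, 1914, 1915, 1919, 1920, 1925, 1926 → 10.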